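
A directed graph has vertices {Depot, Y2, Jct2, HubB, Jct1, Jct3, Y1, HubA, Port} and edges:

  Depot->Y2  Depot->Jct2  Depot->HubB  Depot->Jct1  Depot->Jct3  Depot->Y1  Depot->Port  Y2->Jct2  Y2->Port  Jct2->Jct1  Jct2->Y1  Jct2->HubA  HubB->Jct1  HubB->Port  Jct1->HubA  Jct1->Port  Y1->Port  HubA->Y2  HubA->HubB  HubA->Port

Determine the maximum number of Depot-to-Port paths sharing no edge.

Assign every edge capacity 1; by Menger, the answer equals the max flow.
Path Depot→Port (+1); total 1.
Path Depot→Y2→Port (+1); total 2.
Path Depot→HubB→Port (+1); total 3.
Path Depot→Jct1→Port (+1); total 4.
Path Depot→Y1→Port (+1); total 5.
Path Depot→Jct2→HubA→Port (+1); total 6.
No residual Depot→Port path; max flow = 6.
Certifying cut of size 6: {Depot→HubB, Depot→Jct1, Depot→Jct2, Depot→Port, Depot→Y1, Depot→Y2}.

6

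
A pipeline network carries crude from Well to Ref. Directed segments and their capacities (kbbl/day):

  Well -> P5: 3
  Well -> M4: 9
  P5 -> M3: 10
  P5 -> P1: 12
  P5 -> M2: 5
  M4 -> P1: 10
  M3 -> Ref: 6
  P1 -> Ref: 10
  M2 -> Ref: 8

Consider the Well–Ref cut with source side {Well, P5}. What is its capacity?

Edges leaving {Well, P5}: Well→M4 (9), P5→M3 (10), P5→P1 (12), P5→M2 (5).
Cut capacity = 9 + 10 + 12 + 5 = 36.

36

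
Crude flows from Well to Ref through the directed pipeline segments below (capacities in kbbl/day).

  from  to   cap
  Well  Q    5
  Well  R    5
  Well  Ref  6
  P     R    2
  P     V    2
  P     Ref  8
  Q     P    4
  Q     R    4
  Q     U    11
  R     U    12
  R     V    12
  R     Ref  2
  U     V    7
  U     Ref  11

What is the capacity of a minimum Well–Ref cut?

16

Augment Well→Ref: bottleneck 6, flow now 6.
Augment Well→R→Ref: bottleneck 2, flow now 8.
Augment Well→Q→P→Ref: bottleneck 4, flow now 12.
Augment Well→Q→U→Ref: bottleneck 1, flow now 13.
Augment Well→R→U→Ref: bottleneck 3, flow now 16.
No augmenting path remains; maximum flow = 16.
By max-flow min-cut, the minimum cut capacity equals the max flow.
In the residual graph, reachable from Well: {Well}.
Min-cut edges: Well→Q (5), Well→R (5), Well→Ref (6); capacity 5 + 5 + 6 = 16.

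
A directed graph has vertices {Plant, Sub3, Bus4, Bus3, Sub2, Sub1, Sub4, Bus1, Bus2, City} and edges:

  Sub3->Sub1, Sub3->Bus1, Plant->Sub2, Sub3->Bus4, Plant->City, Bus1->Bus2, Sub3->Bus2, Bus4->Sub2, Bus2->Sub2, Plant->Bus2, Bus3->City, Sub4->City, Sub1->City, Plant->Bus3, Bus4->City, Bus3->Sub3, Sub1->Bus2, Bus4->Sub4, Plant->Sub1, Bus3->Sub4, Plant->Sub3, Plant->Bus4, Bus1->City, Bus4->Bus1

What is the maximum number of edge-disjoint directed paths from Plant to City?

5

Assign every edge capacity 1; by Menger, the answer equals the max flow.
Path Plant→City (+1); total 1.
Path Plant→Bus4→City (+1); total 2.
Path Plant→Bus3→City (+1); total 3.
Path Plant→Sub1→City (+1); total 4.
Path Plant→Sub3→Bus1→City (+1); total 5.
No residual Plant→City path; max flow = 5.
Certifying cut of size 5: {Plant→Bus3, Plant→Bus4, Plant→City, Plant→Sub1, Plant→Sub3}.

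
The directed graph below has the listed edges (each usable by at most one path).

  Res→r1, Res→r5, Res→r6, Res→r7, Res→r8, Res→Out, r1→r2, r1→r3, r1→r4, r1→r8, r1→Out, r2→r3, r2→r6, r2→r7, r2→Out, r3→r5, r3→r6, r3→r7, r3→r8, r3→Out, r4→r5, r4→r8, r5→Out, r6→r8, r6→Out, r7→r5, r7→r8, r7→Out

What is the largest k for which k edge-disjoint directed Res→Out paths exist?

5

Assign every edge capacity 1; by Menger, the answer equals the max flow.
Path Res→Out (+1); total 1.
Path Res→r1→Out (+1); total 2.
Path Res→r5→Out (+1); total 3.
Path Res→r6→Out (+1); total 4.
Path Res→r7→Out (+1); total 5.
No residual Res→Out path; max flow = 5.
Certifying cut of size 5: {Res→Out, Res→r1, Res→r5, Res→r6, Res→r7}.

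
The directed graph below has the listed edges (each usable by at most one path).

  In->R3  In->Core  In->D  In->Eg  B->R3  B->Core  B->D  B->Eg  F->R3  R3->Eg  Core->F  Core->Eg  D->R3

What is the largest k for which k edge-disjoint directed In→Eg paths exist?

Assign every edge capacity 1; by Menger, the answer equals the max flow.
Path In→Eg (+1); total 1.
Path In→R3→Eg (+1); total 2.
Path In→Core→Eg (+1); total 3.
No residual In→Eg path; max flow = 3.
Certifying cut of size 3: {In→Core, In→Eg, R3→Eg}.

3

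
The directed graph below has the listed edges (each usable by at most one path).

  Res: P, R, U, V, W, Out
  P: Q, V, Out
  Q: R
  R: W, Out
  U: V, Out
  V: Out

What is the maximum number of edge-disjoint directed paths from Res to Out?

Assign every edge capacity 1; by Menger, the answer equals the max flow.
Path Res→Out (+1); total 1.
Path Res→P→Out (+1); total 2.
Path Res→R→Out (+1); total 3.
Path Res→U→Out (+1); total 4.
Path Res→V→Out (+1); total 5.
No residual Res→Out path; max flow = 5.
Certifying cut of size 5: {Res→Out, Res→P, Res→R, Res→U, Res→V}.

5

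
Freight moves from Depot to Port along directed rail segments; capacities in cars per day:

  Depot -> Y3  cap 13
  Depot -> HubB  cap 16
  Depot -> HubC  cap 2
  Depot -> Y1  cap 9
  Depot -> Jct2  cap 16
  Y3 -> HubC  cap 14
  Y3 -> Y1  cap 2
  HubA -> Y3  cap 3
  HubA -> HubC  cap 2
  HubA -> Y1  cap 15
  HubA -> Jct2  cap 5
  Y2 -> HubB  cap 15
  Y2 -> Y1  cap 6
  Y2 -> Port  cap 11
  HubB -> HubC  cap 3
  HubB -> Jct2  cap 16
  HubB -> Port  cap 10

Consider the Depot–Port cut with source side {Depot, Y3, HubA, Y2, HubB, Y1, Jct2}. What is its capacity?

Edges leaving {Depot, Y3, HubA, Y2, HubB, Y1, Jct2}: Depot→HubC (2), Y3→HubC (14), HubA→HubC (2), Y2→Port (11), HubB→HubC (3), HubB→Port (10).
Cut capacity = 2 + 14 + 2 + 11 + 3 + 10 = 42.

42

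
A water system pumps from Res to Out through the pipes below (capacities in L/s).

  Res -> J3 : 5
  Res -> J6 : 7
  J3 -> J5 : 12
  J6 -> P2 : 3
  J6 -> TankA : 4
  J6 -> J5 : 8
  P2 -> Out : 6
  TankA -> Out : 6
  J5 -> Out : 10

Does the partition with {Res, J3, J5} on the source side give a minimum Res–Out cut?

Given cut capacity: 7 + 10 = 17.
Augment Res→J3→J5→Out: bottleneck 5, flow now 5.
Augment Res→J6→P2→Out: bottleneck 3, flow now 8.
Augment Res→J6→TankA→Out: bottleneck 4, flow now 12.
No augmenting path remains; maximum flow = 12.
In the residual graph, reachable from Res: {Res}.
Min-cut edges: Res→J3 (5), Res→J6 (7); capacity 5 + 7 = 12.
Cut capacity 17 exceeds the max flow 12, so it is not minimum.

No — its capacity is 17, but the minimum cut has capacity 12.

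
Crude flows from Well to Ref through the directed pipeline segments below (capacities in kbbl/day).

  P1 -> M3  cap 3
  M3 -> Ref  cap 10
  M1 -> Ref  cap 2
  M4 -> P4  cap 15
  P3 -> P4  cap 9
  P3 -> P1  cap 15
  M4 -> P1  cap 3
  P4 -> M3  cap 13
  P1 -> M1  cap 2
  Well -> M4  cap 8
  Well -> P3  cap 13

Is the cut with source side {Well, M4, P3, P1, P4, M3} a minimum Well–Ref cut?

Yes — it is a minimum cut (capacity 12).

Given cut capacity: 2 + 10 = 12.
Augment Well→M4→P1→M1→Ref: bottleneck 2, flow now 2.
Augment Well→M4→P1→M3→Ref: bottleneck 1, flow now 3.
Augment Well→M4→P4→M3→Ref: bottleneck 5, flow now 8.
Augment Well→P3→P1→M3→Ref: bottleneck 2, flow now 10.
Augment Well→P3→P4→M3→Ref: bottleneck 2, flow now 12.
No augmenting path remains; maximum flow = 12.
Cut capacity 12 equals the max flow, so it is a minimum cut.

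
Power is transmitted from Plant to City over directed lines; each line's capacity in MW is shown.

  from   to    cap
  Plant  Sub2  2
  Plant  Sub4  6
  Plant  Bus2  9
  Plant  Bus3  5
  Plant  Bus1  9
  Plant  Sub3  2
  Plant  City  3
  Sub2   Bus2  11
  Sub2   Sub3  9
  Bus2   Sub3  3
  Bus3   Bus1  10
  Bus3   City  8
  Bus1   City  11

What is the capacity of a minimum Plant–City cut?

Augment Plant→City: bottleneck 3, flow now 3.
Augment Plant→Bus3→City: bottleneck 5, flow now 8.
Augment Plant→Bus1→City: bottleneck 9, flow now 17.
No augmenting path remains; maximum flow = 17.
By max-flow min-cut, the minimum cut capacity equals the max flow.
In the residual graph, reachable from Plant: {Plant, Sub2, Sub4, Bus2, Sub3}.
Min-cut edges: Plant→Bus3 (5), Plant→Bus1 (9), Plant→City (3); capacity 5 + 9 + 3 = 17.

17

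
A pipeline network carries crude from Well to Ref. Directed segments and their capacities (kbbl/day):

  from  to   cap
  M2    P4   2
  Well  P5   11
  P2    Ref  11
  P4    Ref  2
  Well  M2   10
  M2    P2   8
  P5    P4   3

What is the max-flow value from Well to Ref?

10

Augment Well→M2→P4→Ref: bottleneck 2, flow now 2.
Augment Well→M2→P2→Ref: bottleneck 8, flow now 10.
No augmenting path remains; maximum flow = 10.
In the residual graph, reachable from Well: {Well, M2, P5, P4}.
Min-cut edges: M2→P2 (8), P4→Ref (2); capacity 8 + 2 = 10.
This cut is saturated, so no flow can exceed 10.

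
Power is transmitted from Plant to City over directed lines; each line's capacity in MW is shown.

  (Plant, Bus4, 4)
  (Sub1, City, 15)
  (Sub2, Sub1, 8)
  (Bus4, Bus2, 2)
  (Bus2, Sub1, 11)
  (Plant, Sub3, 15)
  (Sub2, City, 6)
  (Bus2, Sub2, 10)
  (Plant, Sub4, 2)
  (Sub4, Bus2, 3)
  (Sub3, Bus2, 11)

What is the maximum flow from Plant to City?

15

Augment Plant→Bus4→Bus2→Sub1→City: bottleneck 2, flow now 2.
Augment Plant→Sub4→Bus2→Sub1→City: bottleneck 2, flow now 4.
Augment Plant→Sub3→Bus2→Sub1→City: bottleneck 7, flow now 11.
Augment Plant→Sub3→Bus2→Sub2→City: bottleneck 4, flow now 15.
No augmenting path remains; maximum flow = 15.
In the residual graph, reachable from Plant: {Plant, Bus4, Sub3}.
Min-cut edges: Plant→Sub4 (2), Bus4→Bus2 (2), Sub3→Bus2 (11); capacity 2 + 2 + 11 = 15.
This cut is saturated, so no flow can exceed 15.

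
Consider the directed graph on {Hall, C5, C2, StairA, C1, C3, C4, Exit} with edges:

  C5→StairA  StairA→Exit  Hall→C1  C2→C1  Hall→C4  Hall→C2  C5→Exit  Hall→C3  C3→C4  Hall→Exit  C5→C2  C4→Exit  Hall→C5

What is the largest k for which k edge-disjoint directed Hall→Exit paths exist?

3

Assign every edge capacity 1; by Menger, the answer equals the max flow.
Path Hall→Exit (+1); total 1.
Path Hall→C5→Exit (+1); total 2.
Path Hall→C4→Exit (+1); total 3.
No residual Hall→Exit path; max flow = 3.
Certifying cut of size 3: {C4→Exit, Hall→C5, Hall→Exit}.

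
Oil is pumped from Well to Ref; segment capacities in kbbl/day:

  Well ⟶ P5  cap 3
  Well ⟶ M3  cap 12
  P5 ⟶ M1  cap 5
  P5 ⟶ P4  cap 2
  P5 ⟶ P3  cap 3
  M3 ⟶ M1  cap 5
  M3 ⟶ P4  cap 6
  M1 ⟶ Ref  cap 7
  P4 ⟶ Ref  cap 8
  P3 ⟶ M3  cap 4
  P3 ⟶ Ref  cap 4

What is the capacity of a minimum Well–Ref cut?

14

Augment Well→P5→M1→Ref: bottleneck 3, flow now 3.
Augment Well→M3→M1→Ref: bottleneck 4, flow now 7.
Augment Well→M3→P4→Ref: bottleneck 6, flow now 13.
Augment Well→M3→M1→P5→P4→Ref: bottleneck 1, flow now 14. (uses reverse residual edge)
No augmenting path remains; maximum flow = 14.
By max-flow min-cut, the minimum cut capacity equals the max flow.
In the residual graph, reachable from Well: {Well, M3}.
Min-cut edges: Well→P5 (3), M3→M1 (5), M3→P4 (6); capacity 3 + 5 + 6 = 14.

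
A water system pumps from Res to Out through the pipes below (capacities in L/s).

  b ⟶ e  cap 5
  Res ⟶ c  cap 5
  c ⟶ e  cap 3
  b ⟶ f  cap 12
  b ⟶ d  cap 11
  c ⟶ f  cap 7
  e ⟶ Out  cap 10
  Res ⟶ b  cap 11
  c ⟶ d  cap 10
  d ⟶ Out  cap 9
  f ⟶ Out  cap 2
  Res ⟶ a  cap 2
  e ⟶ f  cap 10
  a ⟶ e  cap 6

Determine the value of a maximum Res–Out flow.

18

Augment Res→a→e→Out: bottleneck 2, flow now 2.
Augment Res→b→d→Out: bottleneck 9, flow now 11.
Augment Res→b→e→Out: bottleneck 2, flow now 13.
Augment Res→c→e→Out: bottleneck 3, flow now 16.
Augment Res→c→f→Out: bottleneck 2, flow now 18.
No augmenting path remains; maximum flow = 18.
In the residual graph, reachable from Res: {Res}.
Min-cut edges: Res→a (2), Res→b (11), Res→c (5); capacity 2 + 11 + 5 = 18.
This cut is saturated, so no flow can exceed 18.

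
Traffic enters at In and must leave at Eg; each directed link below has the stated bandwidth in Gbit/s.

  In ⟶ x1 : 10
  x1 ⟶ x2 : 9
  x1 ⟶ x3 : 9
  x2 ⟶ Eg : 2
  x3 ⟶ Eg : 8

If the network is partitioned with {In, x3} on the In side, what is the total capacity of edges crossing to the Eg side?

Edges leaving {In, x3}: In→x1 (10), x3→Eg (8).
Cut capacity = 10 + 8 = 18.

18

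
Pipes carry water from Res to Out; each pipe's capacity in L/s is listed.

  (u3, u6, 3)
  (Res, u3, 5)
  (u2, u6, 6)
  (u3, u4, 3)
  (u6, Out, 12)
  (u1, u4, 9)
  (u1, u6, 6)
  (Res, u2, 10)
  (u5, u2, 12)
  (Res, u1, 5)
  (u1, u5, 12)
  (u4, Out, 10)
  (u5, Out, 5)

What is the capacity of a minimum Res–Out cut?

Augment Res→u1→u4→Out: bottleneck 5, flow now 5.
Augment Res→u2→u6→Out: bottleneck 6, flow now 11.
Augment Res→u3→u4→Out: bottleneck 3, flow now 14.
Augment Res→u3→u6→Out: bottleneck 2, flow now 16.
No augmenting path remains; maximum flow = 16.
By max-flow min-cut, the minimum cut capacity equals the max flow.
In the residual graph, reachable from Res: {Res, u2}.
Min-cut edges: Res→u1 (5), Res→u3 (5), u2→u6 (6); capacity 5 + 5 + 6 = 16.

16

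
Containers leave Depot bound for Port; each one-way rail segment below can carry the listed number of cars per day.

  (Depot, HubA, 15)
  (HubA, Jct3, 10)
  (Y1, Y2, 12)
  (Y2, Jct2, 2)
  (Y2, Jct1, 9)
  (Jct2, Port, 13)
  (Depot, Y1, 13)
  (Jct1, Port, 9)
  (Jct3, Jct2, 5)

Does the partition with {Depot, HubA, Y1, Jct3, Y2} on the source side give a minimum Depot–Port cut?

Given cut capacity: 5 + 9 + 2 = 16.
Augment Depot→HubA→Jct3→Jct2→Port: bottleneck 5, flow now 5.
Augment Depot→Y1→Y2→Jct1→Port: bottleneck 9, flow now 14.
Augment Depot→Y1→Y2→Jct2→Port: bottleneck 2, flow now 16.
No augmenting path remains; maximum flow = 16.
Cut capacity 16 equals the max flow, so it is a minimum cut.

Yes — it is a minimum cut (capacity 16).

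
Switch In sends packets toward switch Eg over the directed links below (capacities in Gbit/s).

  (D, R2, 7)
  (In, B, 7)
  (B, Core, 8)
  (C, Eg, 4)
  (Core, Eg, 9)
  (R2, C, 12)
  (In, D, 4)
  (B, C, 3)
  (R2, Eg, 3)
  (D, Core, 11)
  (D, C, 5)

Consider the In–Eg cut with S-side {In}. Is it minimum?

Yes — it is a minimum cut (capacity 11).

Given cut capacity: 4 + 7 = 11.
Augment In→D→R2→Eg: bottleneck 3, flow now 3.
Augment In→D→C→Eg: bottleneck 1, flow now 4.
Augment In→B→C→Eg: bottleneck 3, flow now 7.
Augment In→B→Core→Eg: bottleneck 4, flow now 11.
No augmenting path remains; maximum flow = 11.
Cut capacity 11 equals the max flow, so it is a minimum cut.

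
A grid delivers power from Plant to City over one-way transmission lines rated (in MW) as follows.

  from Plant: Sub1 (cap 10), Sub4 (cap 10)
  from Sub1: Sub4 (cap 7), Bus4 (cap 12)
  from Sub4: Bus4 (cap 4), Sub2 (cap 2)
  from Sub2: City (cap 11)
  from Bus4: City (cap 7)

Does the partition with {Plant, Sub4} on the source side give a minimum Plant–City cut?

No — its capacity is 16, but the minimum cut has capacity 9.

Given cut capacity: 10 + 2 + 4 = 16.
Augment Plant→Sub1→Bus4→City: bottleneck 7, flow now 7.
Augment Plant→Sub4→Sub2→City: bottleneck 2, flow now 9.
No augmenting path remains; maximum flow = 9.
In the residual graph, reachable from Plant: {Plant, Sub1, Sub4, Bus4}.
Min-cut edges: Sub4→Sub2 (2), Bus4→City (7); capacity 2 + 7 = 9.
Cut capacity 16 exceeds the max flow 9, so it is not minimum.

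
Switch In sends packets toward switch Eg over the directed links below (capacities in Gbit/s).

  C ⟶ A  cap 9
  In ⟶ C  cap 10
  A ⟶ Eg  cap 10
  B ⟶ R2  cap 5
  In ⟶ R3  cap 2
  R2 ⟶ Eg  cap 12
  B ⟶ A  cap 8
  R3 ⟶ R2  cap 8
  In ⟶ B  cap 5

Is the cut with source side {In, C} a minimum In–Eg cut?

Given cut capacity: 2 + 5 + 9 = 16.
Augment In→R3→R2→Eg: bottleneck 2, flow now 2.
Augment In→B→R2→Eg: bottleneck 5, flow now 7.
Augment In→C→A→Eg: bottleneck 9, flow now 16.
No augmenting path remains; maximum flow = 16.
Cut capacity 16 equals the max flow, so it is a minimum cut.

Yes — it is a minimum cut (capacity 16).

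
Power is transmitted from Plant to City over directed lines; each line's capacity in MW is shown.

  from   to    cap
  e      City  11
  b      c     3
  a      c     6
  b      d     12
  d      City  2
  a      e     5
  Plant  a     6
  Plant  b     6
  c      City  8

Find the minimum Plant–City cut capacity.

Augment Plant→a→c→City: bottleneck 6, flow now 6.
Augment Plant→b→c→City: bottleneck 2, flow now 8.
Augment Plant→b→d→City: bottleneck 2, flow now 10.
Augment Plant→b→c→a→e→City: bottleneck 1, flow now 11. (uses reverse residual edge)
No augmenting path remains; maximum flow = 11.
By max-flow min-cut, the minimum cut capacity equals the max flow.
In the residual graph, reachable from Plant: {Plant, b, d}.
Min-cut edges: Plant→a (6), b→c (3), d→City (2); capacity 6 + 3 + 2 = 11.

11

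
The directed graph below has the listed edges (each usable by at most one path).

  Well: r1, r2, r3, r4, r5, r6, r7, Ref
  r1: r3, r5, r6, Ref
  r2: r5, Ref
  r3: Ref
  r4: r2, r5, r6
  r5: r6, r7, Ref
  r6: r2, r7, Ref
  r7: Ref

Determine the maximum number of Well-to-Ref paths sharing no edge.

7

Assign every edge capacity 1; by Menger, the answer equals the max flow.
Path Well→Ref (+1); total 1.
Path Well→r1→Ref (+1); total 2.
Path Well→r2→Ref (+1); total 3.
Path Well→r3→Ref (+1); total 4.
Path Well→r5→Ref (+1); total 5.
Path Well→r6→Ref (+1); total 6.
Path Well→r7→Ref (+1); total 7.
No residual Well→Ref path; max flow = 7.
Certifying cut of size 7: {Well→Ref, Well→r1, Well→r3, r2→Ref, r5→Ref, r6→Ref, r7→Ref}.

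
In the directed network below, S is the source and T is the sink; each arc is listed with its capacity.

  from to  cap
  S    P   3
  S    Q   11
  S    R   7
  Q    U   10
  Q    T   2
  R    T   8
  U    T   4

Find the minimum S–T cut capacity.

13

Augment S→Q→T: bottleneck 2, flow now 2.
Augment S→R→T: bottleneck 7, flow now 9.
Augment S→Q→U→T: bottleneck 4, flow now 13.
No augmenting path remains; maximum flow = 13.
By max-flow min-cut, the minimum cut capacity equals the max flow.
In the residual graph, reachable from S: {S, P, Q, U}.
Min-cut edges: S→R (7), Q→T (2), U→T (4); capacity 7 + 2 + 4 = 13.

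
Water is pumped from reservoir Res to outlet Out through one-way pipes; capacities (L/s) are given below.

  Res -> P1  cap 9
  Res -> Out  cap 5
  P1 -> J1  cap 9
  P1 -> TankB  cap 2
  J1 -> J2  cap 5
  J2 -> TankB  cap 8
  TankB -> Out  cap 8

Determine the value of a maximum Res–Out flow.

12

Augment Res→Out: bottleneck 5, flow now 5.
Augment Res→P1→TankB→Out: bottleneck 2, flow now 7.
Augment Res→P1→J1→J2→TankB→Out: bottleneck 5, flow now 12.
No augmenting path remains; maximum flow = 12.
In the residual graph, reachable from Res: {Res, P1, J1}.
Min-cut edges: Res→Out (5), P1→TankB (2), J1→J2 (5); capacity 5 + 2 + 5 = 12.
This cut is saturated, so no flow can exceed 12.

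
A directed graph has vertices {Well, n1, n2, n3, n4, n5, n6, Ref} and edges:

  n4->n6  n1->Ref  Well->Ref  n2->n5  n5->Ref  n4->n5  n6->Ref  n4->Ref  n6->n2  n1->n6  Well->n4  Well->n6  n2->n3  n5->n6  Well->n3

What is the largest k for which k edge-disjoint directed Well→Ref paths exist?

3

Assign every edge capacity 1; by Menger, the answer equals the max flow.
Path Well→Ref (+1); total 1.
Path Well→n4→Ref (+1); total 2.
Path Well→n6→Ref (+1); total 3.
No residual Well→Ref path; max flow = 3.
Certifying cut of size 3: {Well→Ref, Well→n4, Well→n6}.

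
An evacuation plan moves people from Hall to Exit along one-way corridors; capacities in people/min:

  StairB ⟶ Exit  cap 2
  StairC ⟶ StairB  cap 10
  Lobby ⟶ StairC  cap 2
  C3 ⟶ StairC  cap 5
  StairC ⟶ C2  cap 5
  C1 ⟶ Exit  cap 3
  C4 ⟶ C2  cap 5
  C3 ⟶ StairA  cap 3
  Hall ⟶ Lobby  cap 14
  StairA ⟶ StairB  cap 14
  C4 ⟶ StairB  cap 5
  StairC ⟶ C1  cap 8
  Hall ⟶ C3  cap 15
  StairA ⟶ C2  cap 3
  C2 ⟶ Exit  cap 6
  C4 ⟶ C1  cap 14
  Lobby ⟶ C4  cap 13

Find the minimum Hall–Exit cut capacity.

Augment Hall→Lobby→C4→StairB→Exit: bottleneck 2, flow now 2.
Augment Hall→Lobby→C4→C1→Exit: bottleneck 3, flow now 5.
Augment Hall→Lobby→C4→C2→Exit: bottleneck 5, flow now 10.
Augment Hall→Lobby→StairC→C2→Exit: bottleneck 1, flow now 11.
No augmenting path remains; maximum flow = 11.
By max-flow min-cut, the minimum cut capacity equals the max flow.
In the residual graph, reachable from Hall: {Hall, Lobby, C3, C4, StairC, StairA, StairB, C1, C2}.
Min-cut edges: StairB→Exit (2), C1→Exit (3), C2→Exit (6); capacity 2 + 3 + 6 = 11.

11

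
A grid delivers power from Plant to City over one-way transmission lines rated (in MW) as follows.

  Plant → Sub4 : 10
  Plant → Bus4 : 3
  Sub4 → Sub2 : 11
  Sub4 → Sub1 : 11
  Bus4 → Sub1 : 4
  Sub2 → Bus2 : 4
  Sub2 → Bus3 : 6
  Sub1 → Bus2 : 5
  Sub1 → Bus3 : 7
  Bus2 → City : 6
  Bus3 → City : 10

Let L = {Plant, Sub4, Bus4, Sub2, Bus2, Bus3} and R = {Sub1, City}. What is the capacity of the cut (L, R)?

Edges leaving {Plant, Sub4, Bus4, Sub2, Bus2, Bus3}: Sub4→Sub1 (11), Bus4→Sub1 (4), Bus2→City (6), Bus3→City (10).
Cut capacity = 11 + 4 + 6 + 10 = 31.

31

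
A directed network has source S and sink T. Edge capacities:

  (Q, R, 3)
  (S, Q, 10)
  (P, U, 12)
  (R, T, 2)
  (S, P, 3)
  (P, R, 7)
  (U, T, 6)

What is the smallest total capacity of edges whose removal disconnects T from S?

Augment S→P→R→T: bottleneck 2, flow now 2.
Augment S→P→U→T: bottleneck 1, flow now 3.
Augment S→Q→R→P→U→T: bottleneck 2, flow now 5. (uses reverse residual edge)
No augmenting path remains; maximum flow = 5.
By max-flow min-cut, the minimum cut capacity equals the max flow.
In the residual graph, reachable from S: {S, Q, R}.
Min-cut edges: S→P (3), R→T (2); capacity 3 + 2 = 5.

5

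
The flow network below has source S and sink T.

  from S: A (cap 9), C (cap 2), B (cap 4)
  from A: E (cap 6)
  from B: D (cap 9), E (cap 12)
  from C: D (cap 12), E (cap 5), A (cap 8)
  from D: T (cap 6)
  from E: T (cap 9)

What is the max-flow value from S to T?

Augment S→A→E→T: bottleneck 6, flow now 6.
Augment S→B→D→T: bottleneck 4, flow now 10.
Augment S→C→D→T: bottleneck 2, flow now 12.
No augmenting path remains; maximum flow = 12.
In the residual graph, reachable from S: {S, A}.
Min-cut edges: S→B (4), S→C (2), A→E (6); capacity 4 + 2 + 6 = 12.
This cut is saturated, so no flow can exceed 12.

12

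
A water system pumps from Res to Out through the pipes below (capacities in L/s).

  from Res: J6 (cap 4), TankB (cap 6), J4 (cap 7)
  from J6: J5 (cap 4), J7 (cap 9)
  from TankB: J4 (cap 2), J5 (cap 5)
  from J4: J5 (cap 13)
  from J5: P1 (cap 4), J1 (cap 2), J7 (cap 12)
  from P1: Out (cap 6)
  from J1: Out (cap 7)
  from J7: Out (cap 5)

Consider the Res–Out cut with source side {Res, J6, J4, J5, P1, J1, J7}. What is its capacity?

Edges leaving {Res, J6, J4, J5, P1, J1, J7}: Res→TankB (6), P1→Out (6), J1→Out (7), J7→Out (5).
Cut capacity = 6 + 6 + 7 + 5 = 24.

24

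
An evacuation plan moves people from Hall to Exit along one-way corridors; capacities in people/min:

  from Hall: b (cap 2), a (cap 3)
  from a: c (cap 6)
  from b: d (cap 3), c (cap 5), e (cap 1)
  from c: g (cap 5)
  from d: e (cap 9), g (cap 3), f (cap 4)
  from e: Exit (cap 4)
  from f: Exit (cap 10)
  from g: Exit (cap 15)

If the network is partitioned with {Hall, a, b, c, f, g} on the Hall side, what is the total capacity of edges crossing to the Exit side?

Edges leaving {Hall, a, b, c, f, g}: b→d (3), b→e (1), f→Exit (10), g→Exit (15).
Cut capacity = 3 + 1 + 10 + 15 = 29.

29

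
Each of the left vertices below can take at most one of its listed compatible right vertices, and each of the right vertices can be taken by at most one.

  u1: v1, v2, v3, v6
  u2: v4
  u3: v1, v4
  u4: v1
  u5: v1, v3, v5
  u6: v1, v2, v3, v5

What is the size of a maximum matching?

5

Unit-capacity flow: source→left, listed edges, right→sink; max matching = max flow.
Augmenting path u1→v1 (+1); matched 1.
Augmenting path u2→v4 (+1); matched 2.
Augmenting path u5→v3 (+1); matched 3.
Augmenting path u6→v2 (+1); matched 4.
Augmenting path u3→v1→u1→v6 (+1); matched 5.
No augmenting path remains; maximum matching = 5.
König certificate: {u1, u5, u6, v1, v4} is a vertex cover of size 5 (every listed pair touches it), so no matching can be larger.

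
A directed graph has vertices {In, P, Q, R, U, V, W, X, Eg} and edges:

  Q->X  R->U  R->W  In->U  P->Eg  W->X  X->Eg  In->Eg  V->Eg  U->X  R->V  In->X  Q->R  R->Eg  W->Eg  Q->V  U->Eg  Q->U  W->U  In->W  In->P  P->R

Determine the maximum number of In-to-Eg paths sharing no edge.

Assign every edge capacity 1; by Menger, the answer equals the max flow.
Path In→Eg (+1); total 1.
Path In→P→Eg (+1); total 2.
Path In→U→Eg (+1); total 3.
Path In→W→Eg (+1); total 4.
Path In→X→Eg (+1); total 5.
No residual In→Eg path; max flow = 5.
Certifying cut of size 5: {In→Eg, In→P, In→U, In→W, In→X}.

5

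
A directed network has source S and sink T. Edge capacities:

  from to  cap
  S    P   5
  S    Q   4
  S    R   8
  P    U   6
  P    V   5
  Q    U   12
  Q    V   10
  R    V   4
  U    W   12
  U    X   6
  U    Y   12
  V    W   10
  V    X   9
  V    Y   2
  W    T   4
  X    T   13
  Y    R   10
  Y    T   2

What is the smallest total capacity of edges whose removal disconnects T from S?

13

Augment S→P→U→W→T: bottleneck 4, flow now 4.
Augment S→P→U→X→T: bottleneck 1, flow now 5.
Augment S→Q→U→X→T: bottleneck 4, flow now 9.
Augment S→R→V→X→T: bottleneck 4, flow now 13.
No augmenting path remains; maximum flow = 13.
By max-flow min-cut, the minimum cut capacity equals the max flow.
In the residual graph, reachable from S: {S, R}.
Min-cut edges: S→P (5), S→Q (4), R→V (4); capacity 5 + 4 + 4 = 13.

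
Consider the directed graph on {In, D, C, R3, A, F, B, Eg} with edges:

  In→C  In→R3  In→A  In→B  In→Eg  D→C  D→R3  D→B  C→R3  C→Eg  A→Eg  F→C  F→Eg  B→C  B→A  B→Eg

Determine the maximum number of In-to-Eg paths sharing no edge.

4

Assign every edge capacity 1; by Menger, the answer equals the max flow.
Path In→Eg (+1); total 1.
Path In→C→Eg (+1); total 2.
Path In→A→Eg (+1); total 3.
Path In→B→Eg (+1); total 4.
No residual In→Eg path; max flow = 4.
Certifying cut of size 4: {In→A, In→B, In→C, In→Eg}.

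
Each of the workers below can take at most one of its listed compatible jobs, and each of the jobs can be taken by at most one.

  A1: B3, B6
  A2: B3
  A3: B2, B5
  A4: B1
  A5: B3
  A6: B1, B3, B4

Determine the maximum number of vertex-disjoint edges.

Unit-capacity flow: source→left, listed edges, right→sink; max matching = max flow.
Augmenting path A1→B3 (+1); matched 1.
Augmenting path A3→B2 (+1); matched 2.
Augmenting path A4→B1 (+1); matched 3.
Augmenting path A6→B4 (+1); matched 4.
Augmenting path A2→B3→A1→B6 (+1); matched 5.
No augmenting path remains; maximum matching = 5.
König certificate: {A1, A3, A4, A6, B3} is a vertex cover of size 5 (every listed pair touches it), so no matching can be larger.

5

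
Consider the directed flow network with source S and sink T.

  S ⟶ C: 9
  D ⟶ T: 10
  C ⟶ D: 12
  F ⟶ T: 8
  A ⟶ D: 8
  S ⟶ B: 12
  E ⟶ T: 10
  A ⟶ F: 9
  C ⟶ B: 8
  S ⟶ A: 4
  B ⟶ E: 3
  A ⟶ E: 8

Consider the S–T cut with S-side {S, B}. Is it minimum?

Given cut capacity: 4 + 9 + 3 = 16.
Augment S→A→D→T: bottleneck 4, flow now 4.
Augment S→B→E→T: bottleneck 3, flow now 7.
Augment S→C→D→T: bottleneck 6, flow now 13.
Augment S→C→D→A→E→T: bottleneck 3, flow now 16. (uses reverse residual edge)
No augmenting path remains; maximum flow = 16.
Cut capacity 16 equals the max flow, so it is a minimum cut.

Yes — it is a minimum cut (capacity 16).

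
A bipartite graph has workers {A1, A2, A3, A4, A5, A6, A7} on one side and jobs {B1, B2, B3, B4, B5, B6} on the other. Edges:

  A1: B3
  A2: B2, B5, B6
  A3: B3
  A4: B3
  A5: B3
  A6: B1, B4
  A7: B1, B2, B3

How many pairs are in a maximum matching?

Unit-capacity flow: source→left, listed edges, right→sink; max matching = max flow.
Augmenting path A1→B3 (+1); matched 1.
Augmenting path A2→B2 (+1); matched 2.
Augmenting path A6→B1 (+1); matched 3.
Augmenting path A7→B1→A6→B4 (+1); matched 4.
No augmenting path remains; maximum matching = 4.
König certificate: {A2, A6, A7, B3} is a vertex cover of size 4 (every listed pair touches it), so no matching can be larger.

4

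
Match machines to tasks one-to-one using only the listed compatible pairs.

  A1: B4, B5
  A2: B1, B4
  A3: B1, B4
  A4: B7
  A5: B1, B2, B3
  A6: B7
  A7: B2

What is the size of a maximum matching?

6

Unit-capacity flow: source→left, listed edges, right→sink; max matching = max flow.
Augmenting path A1→B4 (+1); matched 1.
Augmenting path A2→B1 (+1); matched 2.
Augmenting path A4→B7 (+1); matched 3.
Augmenting path A5→B2 (+1); matched 4.
Augmenting path A3→B4→A1→B5 (+1); matched 5.
Augmenting path A7→B2→A5→B3 (+1); matched 6.
No augmenting path remains; maximum matching = 6.
König certificate: {A1, A2, A3, A5, A7, B7} is a vertex cover of size 6 (every listed pair touches it), so no matching can be larger.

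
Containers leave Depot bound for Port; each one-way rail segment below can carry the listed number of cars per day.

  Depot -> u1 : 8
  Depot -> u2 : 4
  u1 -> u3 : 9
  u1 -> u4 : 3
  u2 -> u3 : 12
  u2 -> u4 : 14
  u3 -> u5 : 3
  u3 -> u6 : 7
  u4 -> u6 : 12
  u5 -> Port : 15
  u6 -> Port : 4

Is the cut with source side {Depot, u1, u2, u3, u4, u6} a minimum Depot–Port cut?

Given cut capacity: 3 + 4 = 7.
Augment Depot→u1→u3→u5→Port: bottleneck 3, flow now 3.
Augment Depot→u1→u3→u6→Port: bottleneck 4, flow now 7.
No augmenting path remains; maximum flow = 7.
Cut capacity 7 equals the max flow, so it is a minimum cut.

Yes — it is a minimum cut (capacity 7).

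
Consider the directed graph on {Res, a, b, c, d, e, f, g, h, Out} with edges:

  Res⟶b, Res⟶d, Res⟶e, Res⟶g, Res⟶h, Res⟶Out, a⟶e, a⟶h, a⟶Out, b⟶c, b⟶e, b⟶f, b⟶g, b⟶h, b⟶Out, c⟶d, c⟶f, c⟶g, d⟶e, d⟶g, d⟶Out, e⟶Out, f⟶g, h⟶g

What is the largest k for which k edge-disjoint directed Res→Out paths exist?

4

Assign every edge capacity 1; by Menger, the answer equals the max flow.
Path Res→Out (+1); total 1.
Path Res→b→Out (+1); total 2.
Path Res→d→Out (+1); total 3.
Path Res→e→Out (+1); total 4.
No residual Res→Out path; max flow = 4.
Certifying cut of size 4: {Res→Out, Res→b, Res→d, Res→e}.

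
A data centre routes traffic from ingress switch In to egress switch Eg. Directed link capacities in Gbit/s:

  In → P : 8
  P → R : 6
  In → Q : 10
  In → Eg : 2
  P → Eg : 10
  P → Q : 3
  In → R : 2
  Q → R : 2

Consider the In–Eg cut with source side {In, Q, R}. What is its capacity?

Edges leaving {In, Q, R}: In→P (8), In→Eg (2).
Cut capacity = 8 + 2 = 10.

10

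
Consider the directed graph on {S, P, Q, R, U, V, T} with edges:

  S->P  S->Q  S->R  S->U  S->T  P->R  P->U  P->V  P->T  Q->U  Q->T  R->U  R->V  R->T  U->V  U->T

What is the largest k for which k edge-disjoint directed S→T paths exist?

5

Assign every edge capacity 1; by Menger, the answer equals the max flow.
Path S→T (+1); total 1.
Path S→P→T (+1); total 2.
Path S→Q→T (+1); total 3.
Path S→R→T (+1); total 4.
Path S→U→T (+1); total 5.
No residual S→T path; max flow = 5.
Certifying cut of size 5: {S→P, S→Q, S→R, S→T, S→U}.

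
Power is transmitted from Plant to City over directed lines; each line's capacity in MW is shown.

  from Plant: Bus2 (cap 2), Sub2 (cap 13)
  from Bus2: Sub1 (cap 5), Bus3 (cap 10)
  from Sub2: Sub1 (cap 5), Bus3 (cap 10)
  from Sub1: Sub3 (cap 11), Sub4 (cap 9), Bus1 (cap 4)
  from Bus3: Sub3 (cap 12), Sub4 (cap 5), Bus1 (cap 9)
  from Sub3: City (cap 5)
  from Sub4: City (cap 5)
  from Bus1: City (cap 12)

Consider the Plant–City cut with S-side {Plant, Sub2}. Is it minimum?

Given cut capacity: 2 + 5 + 10 = 17.
Augment Plant→Bus2→Sub1→Sub3→City: bottleneck 2, flow now 2.
Augment Plant→Sub2→Sub1→Sub3→City: bottleneck 3, flow now 5.
Augment Plant→Sub2→Sub1→Sub4→City: bottleneck 2, flow now 7.
Augment Plant→Sub2→Bus3→Sub4→City: bottleneck 3, flow now 10.
Augment Plant→Sub2→Bus3→Bus1→City: bottleneck 5, flow now 15.
No augmenting path remains; maximum flow = 15.
In the residual graph, reachable from Plant: {Plant}.
Min-cut edges: Plant→Bus2 (2), Plant→Sub2 (13); capacity 2 + 13 = 15.
Cut capacity 17 exceeds the max flow 15, so it is not minimum.

No — its capacity is 17, but the minimum cut has capacity 15.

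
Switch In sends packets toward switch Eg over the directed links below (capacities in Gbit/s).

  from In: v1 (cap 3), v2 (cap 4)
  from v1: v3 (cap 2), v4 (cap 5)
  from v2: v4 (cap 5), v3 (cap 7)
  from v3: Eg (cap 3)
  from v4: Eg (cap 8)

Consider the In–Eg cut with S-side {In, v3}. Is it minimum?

Given cut capacity: 3 + 4 + 3 = 10.
Augment In→v1→v3→Eg: bottleneck 2, flow now 2.
Augment In→v1→v4→Eg: bottleneck 1, flow now 3.
Augment In→v2→v3→Eg: bottleneck 1, flow now 4.
Augment In→v2→v4→Eg: bottleneck 3, flow now 7.
No augmenting path remains; maximum flow = 7.
In the residual graph, reachable from In: {In}.
Min-cut edges: In→v1 (3), In→v2 (4); capacity 3 + 4 = 7.
Cut capacity 10 exceeds the max flow 7, so it is not minimum.

No — its capacity is 10, but the minimum cut has capacity 7.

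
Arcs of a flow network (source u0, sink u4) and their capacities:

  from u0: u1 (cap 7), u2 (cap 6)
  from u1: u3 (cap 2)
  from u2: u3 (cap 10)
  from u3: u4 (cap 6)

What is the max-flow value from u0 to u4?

Augment u0→u1→u3→u4: bottleneck 2, flow now 2.
Augment u0→u2→u3→u4: bottleneck 4, flow now 6.
No augmenting path remains; maximum flow = 6.
In the residual graph, reachable from u0: {u0, u1, u2, u3}.
Min-cut edges: u3→u4 (6); capacity 6 = 6.
This cut is saturated, so no flow can exceed 6.

6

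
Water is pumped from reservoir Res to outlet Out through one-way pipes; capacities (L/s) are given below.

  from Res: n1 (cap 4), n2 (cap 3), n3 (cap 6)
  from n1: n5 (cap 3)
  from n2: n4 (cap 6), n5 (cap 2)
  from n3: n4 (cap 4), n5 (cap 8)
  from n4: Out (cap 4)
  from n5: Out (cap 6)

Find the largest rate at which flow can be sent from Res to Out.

Augment Res→n1→n5→Out: bottleneck 3, flow now 3.
Augment Res→n2→n4→Out: bottleneck 3, flow now 6.
Augment Res→n3→n4→Out: bottleneck 1, flow now 7.
Augment Res→n3→n5→Out: bottleneck 3, flow now 10.
No augmenting path remains; maximum flow = 10.
In the residual graph, reachable from Res: {Res, n1, n2, n3, n4, n5}.
Min-cut edges: n4→Out (4), n5→Out (6); capacity 4 + 6 = 10.
This cut is saturated, so no flow can exceed 10.

10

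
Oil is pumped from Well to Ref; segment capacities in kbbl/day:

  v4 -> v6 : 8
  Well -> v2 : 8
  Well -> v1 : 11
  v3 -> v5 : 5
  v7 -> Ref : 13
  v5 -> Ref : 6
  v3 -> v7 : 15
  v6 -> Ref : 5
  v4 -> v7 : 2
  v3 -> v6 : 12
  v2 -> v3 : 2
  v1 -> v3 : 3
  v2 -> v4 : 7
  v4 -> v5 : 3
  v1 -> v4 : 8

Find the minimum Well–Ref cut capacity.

Augment Well→v1→v3→v5→Ref: bottleneck 3, flow now 3.
Augment Well→v1→v4→v5→Ref: bottleneck 3, flow now 6.
Augment Well→v1→v4→v6→Ref: bottleneck 5, flow now 11.
Augment Well→v2→v3→v7→Ref: bottleneck 2, flow now 13.
Augment Well→v2→v4→v7→Ref: bottleneck 2, flow now 15.
No augmenting path remains; maximum flow = 15.
By max-flow min-cut, the minimum cut capacity equals the max flow.
In the residual graph, reachable from Well: {Well, v1, v2, v4, v6}.
Min-cut edges: v1→v3 (3), v2→v3 (2), v4→v5 (3), v4→v7 (2), v6→Ref (5); capacity 3 + 2 + 3 + 2 + 5 = 15.

15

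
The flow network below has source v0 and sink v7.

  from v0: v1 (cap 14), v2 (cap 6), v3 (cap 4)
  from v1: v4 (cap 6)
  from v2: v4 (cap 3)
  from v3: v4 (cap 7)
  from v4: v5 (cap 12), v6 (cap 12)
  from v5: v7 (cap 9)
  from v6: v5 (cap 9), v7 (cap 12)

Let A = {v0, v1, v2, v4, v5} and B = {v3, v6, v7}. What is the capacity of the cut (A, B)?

25

Edges leaving {v0, v1, v2, v4, v5}: v0→v3 (4), v4→v6 (12), v5→v7 (9).
Cut capacity = 4 + 12 + 9 = 25.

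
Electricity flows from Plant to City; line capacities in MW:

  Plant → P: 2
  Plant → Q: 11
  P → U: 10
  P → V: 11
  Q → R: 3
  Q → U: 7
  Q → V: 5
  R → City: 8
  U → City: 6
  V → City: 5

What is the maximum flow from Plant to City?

Augment Plant→P→U→City: bottleneck 2, flow now 2.
Augment Plant→Q→R→City: bottleneck 3, flow now 5.
Augment Plant→Q→U→City: bottleneck 4, flow now 9.
Augment Plant→Q→V→City: bottleneck 4, flow now 13.
No augmenting path remains; maximum flow = 13.
In the residual graph, reachable from Plant: {Plant}.
Min-cut edges: Plant→P (2), Plant→Q (11); capacity 2 + 11 = 13.
This cut is saturated, so no flow can exceed 13.

13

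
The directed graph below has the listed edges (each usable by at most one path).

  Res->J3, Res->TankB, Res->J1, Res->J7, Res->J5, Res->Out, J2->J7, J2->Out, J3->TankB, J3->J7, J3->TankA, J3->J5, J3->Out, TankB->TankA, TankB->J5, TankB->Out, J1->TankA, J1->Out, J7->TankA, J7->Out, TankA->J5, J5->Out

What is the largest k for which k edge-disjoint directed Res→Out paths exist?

Assign every edge capacity 1; by Menger, the answer equals the max flow.
Path Res→Out (+1); total 1.
Path Res→J3→Out (+1); total 2.
Path Res→TankB→Out (+1); total 3.
Path Res→J1→Out (+1); total 4.
Path Res→J7→Out (+1); total 5.
Path Res→J5→Out (+1); total 6.
No residual Res→Out path; max flow = 6.
Certifying cut of size 6: {Res→J1, Res→J3, Res→J5, Res→J7, Res→Out, Res→TankB}.

6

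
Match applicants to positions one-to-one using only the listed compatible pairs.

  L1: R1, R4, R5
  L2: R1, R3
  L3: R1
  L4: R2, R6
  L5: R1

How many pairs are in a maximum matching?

4

Unit-capacity flow: source→left, listed edges, right→sink; max matching = max flow.
Augmenting path L1→R1 (+1); matched 1.
Augmenting path L2→R3 (+1); matched 2.
Augmenting path L4→R2 (+1); matched 3.
Augmenting path L3→R1→L1→R4 (+1); matched 4.
No augmenting path remains; maximum matching = 4.
König certificate: {L1, L2, L4, R1} is a vertex cover of size 4 (every listed pair touches it), so no matching can be larger.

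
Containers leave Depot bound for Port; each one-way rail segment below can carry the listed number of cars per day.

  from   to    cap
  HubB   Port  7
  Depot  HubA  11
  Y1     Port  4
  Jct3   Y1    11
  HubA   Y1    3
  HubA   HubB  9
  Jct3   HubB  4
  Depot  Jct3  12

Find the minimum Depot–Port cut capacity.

Augment Depot→Jct3→Y1→Port: bottleneck 4, flow now 4.
Augment Depot→Jct3→HubB→Port: bottleneck 4, flow now 8.
Augment Depot→HubA→HubB→Port: bottleneck 3, flow now 11.
No augmenting path remains; maximum flow = 11.
By max-flow min-cut, the minimum cut capacity equals the max flow.
In the residual graph, reachable from Depot: {Depot, Jct3, HubA, Y1, HubB}.
Min-cut edges: Y1→Port (4), HubB→Port (7); capacity 4 + 7 = 11.

11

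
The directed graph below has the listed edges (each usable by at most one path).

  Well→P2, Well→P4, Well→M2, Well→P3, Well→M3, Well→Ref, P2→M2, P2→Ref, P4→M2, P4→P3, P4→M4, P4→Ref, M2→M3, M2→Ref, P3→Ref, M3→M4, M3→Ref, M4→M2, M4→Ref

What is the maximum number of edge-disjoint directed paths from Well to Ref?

Assign every edge capacity 1; by Menger, the answer equals the max flow.
Path Well→Ref (+1); total 1.
Path Well→P2→Ref (+1); total 2.
Path Well→P4→Ref (+1); total 3.
Path Well→M2→Ref (+1); total 4.
Path Well→P3→Ref (+1); total 5.
Path Well→M3→Ref (+1); total 6.
No residual Well→Ref path; max flow = 6.
Certifying cut of size 6: {Well→M2, Well→M3, Well→P2, Well→P3, Well→P4, Well→Ref}.

6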